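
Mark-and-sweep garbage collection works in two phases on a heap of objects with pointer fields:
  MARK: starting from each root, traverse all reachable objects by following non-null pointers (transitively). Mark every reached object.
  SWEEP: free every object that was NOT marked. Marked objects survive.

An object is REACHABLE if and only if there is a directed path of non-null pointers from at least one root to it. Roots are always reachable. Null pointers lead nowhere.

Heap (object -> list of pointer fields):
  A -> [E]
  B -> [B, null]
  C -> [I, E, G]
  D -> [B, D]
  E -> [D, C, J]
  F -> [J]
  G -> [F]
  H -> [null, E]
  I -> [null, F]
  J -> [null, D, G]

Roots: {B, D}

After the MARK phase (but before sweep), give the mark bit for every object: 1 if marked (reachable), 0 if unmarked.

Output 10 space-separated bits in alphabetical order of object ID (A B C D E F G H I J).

Roots: B D
Mark B: refs=B null, marked=B
Mark D: refs=B D, marked=B D
Unmarked (collected): A C E F G H I J

Answer: 0 1 0 1 0 0 0 0 0 0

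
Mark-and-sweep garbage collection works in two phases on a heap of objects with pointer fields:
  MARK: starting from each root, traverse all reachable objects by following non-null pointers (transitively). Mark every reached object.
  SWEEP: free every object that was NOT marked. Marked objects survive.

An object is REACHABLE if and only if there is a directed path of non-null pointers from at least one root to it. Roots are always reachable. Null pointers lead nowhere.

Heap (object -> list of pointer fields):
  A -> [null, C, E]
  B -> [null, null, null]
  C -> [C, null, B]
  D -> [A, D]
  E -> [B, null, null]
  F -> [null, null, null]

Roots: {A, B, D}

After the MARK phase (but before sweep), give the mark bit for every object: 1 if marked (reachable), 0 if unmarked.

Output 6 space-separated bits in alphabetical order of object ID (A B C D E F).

Roots: A B D
Mark A: refs=null C E, marked=A
Mark B: refs=null null null, marked=A B
Mark D: refs=A D, marked=A B D
Mark C: refs=C null B, marked=A B C D
Mark E: refs=B null null, marked=A B C D E
Unmarked (collected): F

Answer: 1 1 1 1 1 0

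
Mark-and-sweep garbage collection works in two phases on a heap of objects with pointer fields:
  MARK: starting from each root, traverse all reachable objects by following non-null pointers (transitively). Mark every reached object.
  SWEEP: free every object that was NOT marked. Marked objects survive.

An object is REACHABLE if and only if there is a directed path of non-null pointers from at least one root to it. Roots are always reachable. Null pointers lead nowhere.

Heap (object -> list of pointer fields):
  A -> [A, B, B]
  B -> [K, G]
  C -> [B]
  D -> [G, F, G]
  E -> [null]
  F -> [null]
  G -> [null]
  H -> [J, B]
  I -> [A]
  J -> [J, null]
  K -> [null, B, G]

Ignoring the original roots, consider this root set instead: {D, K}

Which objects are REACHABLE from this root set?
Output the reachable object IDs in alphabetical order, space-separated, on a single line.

Answer: B D F G K

Derivation:
Roots: D K
Mark D: refs=G F G, marked=D
Mark K: refs=null B G, marked=D K
Mark G: refs=null, marked=D G K
Mark F: refs=null, marked=D F G K
Mark B: refs=K G, marked=B D F G K
Unmarked (collected): A C E H I J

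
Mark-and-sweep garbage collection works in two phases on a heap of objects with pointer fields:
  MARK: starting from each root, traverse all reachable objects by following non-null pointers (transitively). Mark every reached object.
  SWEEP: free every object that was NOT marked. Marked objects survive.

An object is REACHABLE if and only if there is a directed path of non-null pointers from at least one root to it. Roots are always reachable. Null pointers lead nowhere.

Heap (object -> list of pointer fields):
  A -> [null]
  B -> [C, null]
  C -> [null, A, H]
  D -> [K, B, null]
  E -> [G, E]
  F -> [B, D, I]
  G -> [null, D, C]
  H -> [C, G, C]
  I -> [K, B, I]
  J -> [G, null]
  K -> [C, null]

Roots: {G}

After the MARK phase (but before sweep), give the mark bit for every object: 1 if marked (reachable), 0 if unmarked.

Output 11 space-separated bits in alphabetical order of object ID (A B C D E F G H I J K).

Roots: G
Mark G: refs=null D C, marked=G
Mark D: refs=K B null, marked=D G
Mark C: refs=null A H, marked=C D G
Mark K: refs=C null, marked=C D G K
Mark B: refs=C null, marked=B C D G K
Mark A: refs=null, marked=A B C D G K
Mark H: refs=C G C, marked=A B C D G H K
Unmarked (collected): E F I J

Answer: 1 1 1 1 0 0 1 1 0 0 1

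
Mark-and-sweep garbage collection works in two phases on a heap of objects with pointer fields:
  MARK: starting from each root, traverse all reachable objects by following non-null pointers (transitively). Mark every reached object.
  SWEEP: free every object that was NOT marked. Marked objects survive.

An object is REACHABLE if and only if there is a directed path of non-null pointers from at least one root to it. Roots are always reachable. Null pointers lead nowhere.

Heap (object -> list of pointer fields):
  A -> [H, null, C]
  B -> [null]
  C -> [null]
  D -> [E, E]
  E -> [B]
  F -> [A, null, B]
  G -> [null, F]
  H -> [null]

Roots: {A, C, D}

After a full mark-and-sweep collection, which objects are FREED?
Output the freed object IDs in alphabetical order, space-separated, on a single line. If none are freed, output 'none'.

Answer: F G

Derivation:
Roots: A C D
Mark A: refs=H null C, marked=A
Mark C: refs=null, marked=A C
Mark D: refs=E E, marked=A C D
Mark H: refs=null, marked=A C D H
Mark E: refs=B, marked=A C D E H
Mark B: refs=null, marked=A B C D E H
Unmarked (collected): F G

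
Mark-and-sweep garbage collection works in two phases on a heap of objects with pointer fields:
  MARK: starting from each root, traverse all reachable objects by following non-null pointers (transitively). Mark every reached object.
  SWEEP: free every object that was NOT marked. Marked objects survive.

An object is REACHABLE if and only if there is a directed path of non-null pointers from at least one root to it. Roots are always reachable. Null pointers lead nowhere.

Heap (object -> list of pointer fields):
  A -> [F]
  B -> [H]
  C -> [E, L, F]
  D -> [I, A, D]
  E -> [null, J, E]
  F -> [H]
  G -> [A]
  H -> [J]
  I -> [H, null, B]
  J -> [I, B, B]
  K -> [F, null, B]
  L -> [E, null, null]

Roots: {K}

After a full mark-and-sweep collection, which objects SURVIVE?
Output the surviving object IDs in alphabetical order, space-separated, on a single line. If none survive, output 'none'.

Answer: B F H I J K

Derivation:
Roots: K
Mark K: refs=F null B, marked=K
Mark F: refs=H, marked=F K
Mark B: refs=H, marked=B F K
Mark H: refs=J, marked=B F H K
Mark J: refs=I B B, marked=B F H J K
Mark I: refs=H null B, marked=B F H I J K
Unmarked (collected): A C D E G L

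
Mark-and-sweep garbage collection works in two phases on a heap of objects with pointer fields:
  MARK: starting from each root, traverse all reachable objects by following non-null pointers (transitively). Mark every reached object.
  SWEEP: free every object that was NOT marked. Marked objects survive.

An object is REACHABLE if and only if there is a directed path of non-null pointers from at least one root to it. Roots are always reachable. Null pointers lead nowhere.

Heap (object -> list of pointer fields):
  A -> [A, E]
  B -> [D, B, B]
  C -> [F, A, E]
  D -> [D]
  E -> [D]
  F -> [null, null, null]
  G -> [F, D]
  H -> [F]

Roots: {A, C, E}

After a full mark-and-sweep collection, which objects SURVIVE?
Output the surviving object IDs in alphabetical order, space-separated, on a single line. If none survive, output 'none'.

Roots: A C E
Mark A: refs=A E, marked=A
Mark C: refs=F A E, marked=A C
Mark E: refs=D, marked=A C E
Mark F: refs=null null null, marked=A C E F
Mark D: refs=D, marked=A C D E F
Unmarked (collected): B G H

Answer: A C D E F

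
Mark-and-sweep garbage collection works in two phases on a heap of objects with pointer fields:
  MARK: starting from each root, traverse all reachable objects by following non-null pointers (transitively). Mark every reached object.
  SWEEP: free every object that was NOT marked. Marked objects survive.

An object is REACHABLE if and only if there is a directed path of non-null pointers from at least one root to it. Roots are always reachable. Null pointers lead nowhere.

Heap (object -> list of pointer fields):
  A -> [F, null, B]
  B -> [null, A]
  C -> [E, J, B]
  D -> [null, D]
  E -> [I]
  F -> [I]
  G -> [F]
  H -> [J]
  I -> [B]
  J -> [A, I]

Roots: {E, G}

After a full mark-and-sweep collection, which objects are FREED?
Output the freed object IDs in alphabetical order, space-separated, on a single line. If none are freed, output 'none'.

Answer: C D H J

Derivation:
Roots: E G
Mark E: refs=I, marked=E
Mark G: refs=F, marked=E G
Mark I: refs=B, marked=E G I
Mark F: refs=I, marked=E F G I
Mark B: refs=null A, marked=B E F G I
Mark A: refs=F null B, marked=A B E F G I
Unmarked (collected): C D H J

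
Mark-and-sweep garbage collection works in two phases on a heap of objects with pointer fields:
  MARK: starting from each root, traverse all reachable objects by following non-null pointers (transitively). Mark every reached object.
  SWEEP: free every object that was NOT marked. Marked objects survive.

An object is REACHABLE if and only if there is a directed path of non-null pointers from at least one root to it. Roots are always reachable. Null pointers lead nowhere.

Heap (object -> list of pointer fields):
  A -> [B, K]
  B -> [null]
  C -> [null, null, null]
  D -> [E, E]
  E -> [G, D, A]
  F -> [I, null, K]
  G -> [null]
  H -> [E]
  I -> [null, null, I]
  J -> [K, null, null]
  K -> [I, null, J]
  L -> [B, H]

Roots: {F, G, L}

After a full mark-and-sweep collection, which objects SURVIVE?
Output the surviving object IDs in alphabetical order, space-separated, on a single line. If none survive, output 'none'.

Answer: A B D E F G H I J K L

Derivation:
Roots: F G L
Mark F: refs=I null K, marked=F
Mark G: refs=null, marked=F G
Mark L: refs=B H, marked=F G L
Mark I: refs=null null I, marked=F G I L
Mark K: refs=I null J, marked=F G I K L
Mark B: refs=null, marked=B F G I K L
Mark H: refs=E, marked=B F G H I K L
Mark J: refs=K null null, marked=B F G H I J K L
Mark E: refs=G D A, marked=B E F G H I J K L
Mark D: refs=E E, marked=B D E F G H I J K L
Mark A: refs=B K, marked=A B D E F G H I J K L
Unmarked (collected): C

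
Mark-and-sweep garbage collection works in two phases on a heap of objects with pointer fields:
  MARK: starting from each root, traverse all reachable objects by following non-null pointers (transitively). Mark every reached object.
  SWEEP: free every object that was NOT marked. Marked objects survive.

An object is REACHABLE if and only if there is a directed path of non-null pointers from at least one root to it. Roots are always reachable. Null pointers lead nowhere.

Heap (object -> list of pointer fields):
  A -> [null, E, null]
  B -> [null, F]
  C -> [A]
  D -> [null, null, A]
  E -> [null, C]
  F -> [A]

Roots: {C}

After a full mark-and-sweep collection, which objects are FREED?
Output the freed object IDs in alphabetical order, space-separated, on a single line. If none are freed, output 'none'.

Roots: C
Mark C: refs=A, marked=C
Mark A: refs=null E null, marked=A C
Mark E: refs=null C, marked=A C E
Unmarked (collected): B D F

Answer: B D F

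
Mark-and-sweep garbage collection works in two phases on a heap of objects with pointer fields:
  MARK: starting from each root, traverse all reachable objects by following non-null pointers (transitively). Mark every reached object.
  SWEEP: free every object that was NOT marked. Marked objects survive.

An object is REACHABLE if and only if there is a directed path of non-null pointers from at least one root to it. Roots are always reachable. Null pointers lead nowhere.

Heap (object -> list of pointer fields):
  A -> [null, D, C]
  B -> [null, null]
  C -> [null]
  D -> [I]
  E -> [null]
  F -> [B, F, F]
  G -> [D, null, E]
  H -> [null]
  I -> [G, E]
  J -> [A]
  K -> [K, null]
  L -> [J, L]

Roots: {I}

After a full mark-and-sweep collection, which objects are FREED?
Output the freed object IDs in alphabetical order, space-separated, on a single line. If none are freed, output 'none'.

Answer: A B C F H J K L

Derivation:
Roots: I
Mark I: refs=G E, marked=I
Mark G: refs=D null E, marked=G I
Mark E: refs=null, marked=E G I
Mark D: refs=I, marked=D E G I
Unmarked (collected): A B C F H J K L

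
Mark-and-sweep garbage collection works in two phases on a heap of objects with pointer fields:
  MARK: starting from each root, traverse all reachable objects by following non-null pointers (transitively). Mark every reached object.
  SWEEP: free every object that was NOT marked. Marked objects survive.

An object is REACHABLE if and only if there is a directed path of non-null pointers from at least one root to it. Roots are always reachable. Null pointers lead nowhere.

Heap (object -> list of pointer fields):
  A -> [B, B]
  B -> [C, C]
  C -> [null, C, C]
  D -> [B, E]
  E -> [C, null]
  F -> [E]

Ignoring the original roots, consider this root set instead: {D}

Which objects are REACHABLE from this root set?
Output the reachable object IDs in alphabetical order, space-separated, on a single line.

Roots: D
Mark D: refs=B E, marked=D
Mark B: refs=C C, marked=B D
Mark E: refs=C null, marked=B D E
Mark C: refs=null C C, marked=B C D E
Unmarked (collected): A F

Answer: B C D E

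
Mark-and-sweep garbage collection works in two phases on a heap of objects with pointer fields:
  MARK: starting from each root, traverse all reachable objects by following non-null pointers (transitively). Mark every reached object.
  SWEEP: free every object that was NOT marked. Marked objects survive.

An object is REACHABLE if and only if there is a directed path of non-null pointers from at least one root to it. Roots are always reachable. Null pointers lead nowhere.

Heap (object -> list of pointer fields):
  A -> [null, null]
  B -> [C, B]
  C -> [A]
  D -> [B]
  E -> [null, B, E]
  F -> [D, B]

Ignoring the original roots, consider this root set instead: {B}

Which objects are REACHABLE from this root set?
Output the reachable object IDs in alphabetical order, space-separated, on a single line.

Roots: B
Mark B: refs=C B, marked=B
Mark C: refs=A, marked=B C
Mark A: refs=null null, marked=A B C
Unmarked (collected): D E F

Answer: A B C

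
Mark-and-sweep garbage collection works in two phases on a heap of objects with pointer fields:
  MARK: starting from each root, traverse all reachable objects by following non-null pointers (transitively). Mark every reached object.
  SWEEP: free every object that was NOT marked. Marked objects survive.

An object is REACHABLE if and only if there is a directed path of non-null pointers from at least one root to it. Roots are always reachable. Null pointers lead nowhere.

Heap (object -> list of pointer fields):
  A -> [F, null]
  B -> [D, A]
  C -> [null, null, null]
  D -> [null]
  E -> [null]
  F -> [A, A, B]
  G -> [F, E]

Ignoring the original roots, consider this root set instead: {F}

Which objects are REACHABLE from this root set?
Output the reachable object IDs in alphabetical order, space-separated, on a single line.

Roots: F
Mark F: refs=A A B, marked=F
Mark A: refs=F null, marked=A F
Mark B: refs=D A, marked=A B F
Mark D: refs=null, marked=A B D F
Unmarked (collected): C E G

Answer: A B D F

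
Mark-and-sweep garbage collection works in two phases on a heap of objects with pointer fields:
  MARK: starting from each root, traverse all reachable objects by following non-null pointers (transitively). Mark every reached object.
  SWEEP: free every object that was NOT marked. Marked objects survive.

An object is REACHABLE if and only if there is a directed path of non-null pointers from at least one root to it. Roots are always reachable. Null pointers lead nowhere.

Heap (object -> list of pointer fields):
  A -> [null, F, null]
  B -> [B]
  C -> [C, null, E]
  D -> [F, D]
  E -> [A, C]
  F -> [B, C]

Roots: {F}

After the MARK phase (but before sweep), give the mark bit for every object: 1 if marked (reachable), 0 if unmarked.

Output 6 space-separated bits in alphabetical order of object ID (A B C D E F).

Answer: 1 1 1 0 1 1

Derivation:
Roots: F
Mark F: refs=B C, marked=F
Mark B: refs=B, marked=B F
Mark C: refs=C null E, marked=B C F
Mark E: refs=A C, marked=B C E F
Mark A: refs=null F null, marked=A B C E F
Unmarked (collected): D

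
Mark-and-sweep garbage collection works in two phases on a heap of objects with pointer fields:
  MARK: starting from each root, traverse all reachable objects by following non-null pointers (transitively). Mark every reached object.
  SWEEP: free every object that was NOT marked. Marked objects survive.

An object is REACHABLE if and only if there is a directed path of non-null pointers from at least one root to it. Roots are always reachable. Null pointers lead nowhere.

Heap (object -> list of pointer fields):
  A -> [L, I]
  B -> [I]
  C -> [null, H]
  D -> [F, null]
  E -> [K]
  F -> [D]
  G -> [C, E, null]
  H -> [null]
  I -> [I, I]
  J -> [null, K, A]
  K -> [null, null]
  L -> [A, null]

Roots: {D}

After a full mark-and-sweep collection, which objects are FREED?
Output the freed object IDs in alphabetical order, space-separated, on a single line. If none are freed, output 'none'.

Roots: D
Mark D: refs=F null, marked=D
Mark F: refs=D, marked=D F
Unmarked (collected): A B C E G H I J K L

Answer: A B C E G H I J K L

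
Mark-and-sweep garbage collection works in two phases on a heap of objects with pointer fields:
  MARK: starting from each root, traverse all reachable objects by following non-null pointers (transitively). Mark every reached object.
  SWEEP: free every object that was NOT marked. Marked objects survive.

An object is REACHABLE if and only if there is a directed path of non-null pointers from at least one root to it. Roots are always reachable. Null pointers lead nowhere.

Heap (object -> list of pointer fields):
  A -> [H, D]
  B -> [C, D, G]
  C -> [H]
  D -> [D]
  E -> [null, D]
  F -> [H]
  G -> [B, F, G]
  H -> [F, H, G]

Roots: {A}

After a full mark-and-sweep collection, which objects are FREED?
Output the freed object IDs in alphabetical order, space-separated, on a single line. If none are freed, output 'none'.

Answer: E

Derivation:
Roots: A
Mark A: refs=H D, marked=A
Mark H: refs=F H G, marked=A H
Mark D: refs=D, marked=A D H
Mark F: refs=H, marked=A D F H
Mark G: refs=B F G, marked=A D F G H
Mark B: refs=C D G, marked=A B D F G H
Mark C: refs=H, marked=A B C D F G H
Unmarked (collected): E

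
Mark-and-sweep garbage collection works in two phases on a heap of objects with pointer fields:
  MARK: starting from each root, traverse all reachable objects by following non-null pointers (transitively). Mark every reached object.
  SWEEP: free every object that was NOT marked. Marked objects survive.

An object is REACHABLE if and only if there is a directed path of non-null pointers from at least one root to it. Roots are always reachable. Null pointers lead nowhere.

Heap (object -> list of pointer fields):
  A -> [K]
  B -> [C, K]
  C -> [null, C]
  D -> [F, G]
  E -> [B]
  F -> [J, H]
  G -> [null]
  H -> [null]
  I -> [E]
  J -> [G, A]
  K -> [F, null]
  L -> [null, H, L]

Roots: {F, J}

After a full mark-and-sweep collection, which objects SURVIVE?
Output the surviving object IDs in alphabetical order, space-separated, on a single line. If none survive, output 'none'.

Answer: A F G H J K

Derivation:
Roots: F J
Mark F: refs=J H, marked=F
Mark J: refs=G A, marked=F J
Mark H: refs=null, marked=F H J
Mark G: refs=null, marked=F G H J
Mark A: refs=K, marked=A F G H J
Mark K: refs=F null, marked=A F G H J K
Unmarked (collected): B C D E I L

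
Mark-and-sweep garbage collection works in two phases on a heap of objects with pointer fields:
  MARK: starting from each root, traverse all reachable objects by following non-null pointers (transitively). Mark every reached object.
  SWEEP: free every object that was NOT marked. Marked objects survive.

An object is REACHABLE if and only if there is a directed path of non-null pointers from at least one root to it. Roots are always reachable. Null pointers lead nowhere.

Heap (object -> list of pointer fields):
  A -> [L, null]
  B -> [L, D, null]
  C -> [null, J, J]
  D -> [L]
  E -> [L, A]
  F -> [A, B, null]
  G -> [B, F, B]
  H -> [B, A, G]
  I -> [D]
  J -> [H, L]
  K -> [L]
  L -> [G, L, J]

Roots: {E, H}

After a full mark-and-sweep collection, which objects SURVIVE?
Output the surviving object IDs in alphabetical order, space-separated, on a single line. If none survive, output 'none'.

Roots: E H
Mark E: refs=L A, marked=E
Mark H: refs=B A G, marked=E H
Mark L: refs=G L J, marked=E H L
Mark A: refs=L null, marked=A E H L
Mark B: refs=L D null, marked=A B E H L
Mark G: refs=B F B, marked=A B E G H L
Mark J: refs=H L, marked=A B E G H J L
Mark D: refs=L, marked=A B D E G H J L
Mark F: refs=A B null, marked=A B D E F G H J L
Unmarked (collected): C I K

Answer: A B D E F G H J L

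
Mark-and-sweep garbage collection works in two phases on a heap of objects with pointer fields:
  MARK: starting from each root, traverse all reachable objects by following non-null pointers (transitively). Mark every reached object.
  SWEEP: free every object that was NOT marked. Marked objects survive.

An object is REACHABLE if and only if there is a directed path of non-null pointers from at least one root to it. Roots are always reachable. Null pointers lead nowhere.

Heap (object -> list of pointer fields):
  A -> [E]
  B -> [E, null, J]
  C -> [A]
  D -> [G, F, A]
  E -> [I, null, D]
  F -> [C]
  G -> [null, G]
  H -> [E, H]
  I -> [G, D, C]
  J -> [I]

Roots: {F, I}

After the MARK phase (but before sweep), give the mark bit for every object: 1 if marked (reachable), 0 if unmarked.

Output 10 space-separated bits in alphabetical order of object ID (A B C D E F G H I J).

Answer: 1 0 1 1 1 1 1 0 1 0

Derivation:
Roots: F I
Mark F: refs=C, marked=F
Mark I: refs=G D C, marked=F I
Mark C: refs=A, marked=C F I
Mark G: refs=null G, marked=C F G I
Mark D: refs=G F A, marked=C D F G I
Mark A: refs=E, marked=A C D F G I
Mark E: refs=I null D, marked=A C D E F G I
Unmarked (collected): B H J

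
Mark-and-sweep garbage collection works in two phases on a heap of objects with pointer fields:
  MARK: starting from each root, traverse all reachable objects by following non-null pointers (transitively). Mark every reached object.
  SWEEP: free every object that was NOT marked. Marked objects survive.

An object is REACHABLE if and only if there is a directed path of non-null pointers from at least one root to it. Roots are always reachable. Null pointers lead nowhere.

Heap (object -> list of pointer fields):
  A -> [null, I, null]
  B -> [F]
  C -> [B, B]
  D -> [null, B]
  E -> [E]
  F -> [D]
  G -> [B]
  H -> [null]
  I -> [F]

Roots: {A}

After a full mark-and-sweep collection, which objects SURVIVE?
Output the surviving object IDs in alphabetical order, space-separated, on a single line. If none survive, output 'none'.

Roots: A
Mark A: refs=null I null, marked=A
Mark I: refs=F, marked=A I
Mark F: refs=D, marked=A F I
Mark D: refs=null B, marked=A D F I
Mark B: refs=F, marked=A B D F I
Unmarked (collected): C E G H

Answer: A B D F I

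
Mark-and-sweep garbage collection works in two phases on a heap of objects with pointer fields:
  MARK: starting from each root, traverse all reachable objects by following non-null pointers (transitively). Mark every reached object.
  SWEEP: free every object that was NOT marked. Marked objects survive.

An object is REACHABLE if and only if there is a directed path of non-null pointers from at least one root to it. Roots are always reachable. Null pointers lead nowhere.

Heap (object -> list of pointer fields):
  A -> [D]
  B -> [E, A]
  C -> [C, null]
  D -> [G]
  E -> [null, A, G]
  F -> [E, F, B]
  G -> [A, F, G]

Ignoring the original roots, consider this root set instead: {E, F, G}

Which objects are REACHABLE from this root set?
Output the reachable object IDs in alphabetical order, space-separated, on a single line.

Roots: E F G
Mark E: refs=null A G, marked=E
Mark F: refs=E F B, marked=E F
Mark G: refs=A F G, marked=E F G
Mark A: refs=D, marked=A E F G
Mark B: refs=E A, marked=A B E F G
Mark D: refs=G, marked=A B D E F G
Unmarked (collected): C

Answer: A B D E F G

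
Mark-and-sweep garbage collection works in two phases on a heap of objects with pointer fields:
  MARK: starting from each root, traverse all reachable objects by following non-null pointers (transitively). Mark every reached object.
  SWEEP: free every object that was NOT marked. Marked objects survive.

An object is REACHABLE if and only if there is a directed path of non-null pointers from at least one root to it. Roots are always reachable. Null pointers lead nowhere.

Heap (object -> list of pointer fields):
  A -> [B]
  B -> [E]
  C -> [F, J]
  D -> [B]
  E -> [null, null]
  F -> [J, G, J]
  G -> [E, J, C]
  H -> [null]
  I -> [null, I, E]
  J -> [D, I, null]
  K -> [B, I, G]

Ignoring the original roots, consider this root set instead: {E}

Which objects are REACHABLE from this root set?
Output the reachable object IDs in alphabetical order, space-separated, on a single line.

Answer: E

Derivation:
Roots: E
Mark E: refs=null null, marked=E
Unmarked (collected): A B C D F G H I J K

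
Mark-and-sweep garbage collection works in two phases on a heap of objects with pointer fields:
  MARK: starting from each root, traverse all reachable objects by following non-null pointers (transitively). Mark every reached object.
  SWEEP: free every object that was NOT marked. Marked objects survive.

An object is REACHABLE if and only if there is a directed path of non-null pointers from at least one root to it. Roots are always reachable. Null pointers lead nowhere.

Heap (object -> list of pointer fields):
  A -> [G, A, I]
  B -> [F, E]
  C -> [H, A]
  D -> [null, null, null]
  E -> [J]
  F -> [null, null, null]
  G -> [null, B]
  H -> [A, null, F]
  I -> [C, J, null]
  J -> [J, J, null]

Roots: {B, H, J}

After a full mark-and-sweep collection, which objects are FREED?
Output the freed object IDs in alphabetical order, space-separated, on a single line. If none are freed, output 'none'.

Answer: D

Derivation:
Roots: B H J
Mark B: refs=F E, marked=B
Mark H: refs=A null F, marked=B H
Mark J: refs=J J null, marked=B H J
Mark F: refs=null null null, marked=B F H J
Mark E: refs=J, marked=B E F H J
Mark A: refs=G A I, marked=A B E F H J
Mark G: refs=null B, marked=A B E F G H J
Mark I: refs=C J null, marked=A B E F G H I J
Mark C: refs=H A, marked=A B C E F G H I J
Unmarked (collected): D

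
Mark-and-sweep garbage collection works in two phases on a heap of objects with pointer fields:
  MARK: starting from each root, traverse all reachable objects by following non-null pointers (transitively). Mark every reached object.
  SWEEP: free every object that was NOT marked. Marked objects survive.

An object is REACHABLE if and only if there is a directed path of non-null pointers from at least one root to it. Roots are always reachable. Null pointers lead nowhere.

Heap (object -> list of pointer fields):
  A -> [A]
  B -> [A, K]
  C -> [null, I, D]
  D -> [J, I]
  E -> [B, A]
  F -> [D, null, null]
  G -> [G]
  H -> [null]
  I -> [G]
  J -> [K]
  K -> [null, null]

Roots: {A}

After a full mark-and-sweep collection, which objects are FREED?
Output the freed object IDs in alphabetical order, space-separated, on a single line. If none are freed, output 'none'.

Roots: A
Mark A: refs=A, marked=A
Unmarked (collected): B C D E F G H I J K

Answer: B C D E F G H I J K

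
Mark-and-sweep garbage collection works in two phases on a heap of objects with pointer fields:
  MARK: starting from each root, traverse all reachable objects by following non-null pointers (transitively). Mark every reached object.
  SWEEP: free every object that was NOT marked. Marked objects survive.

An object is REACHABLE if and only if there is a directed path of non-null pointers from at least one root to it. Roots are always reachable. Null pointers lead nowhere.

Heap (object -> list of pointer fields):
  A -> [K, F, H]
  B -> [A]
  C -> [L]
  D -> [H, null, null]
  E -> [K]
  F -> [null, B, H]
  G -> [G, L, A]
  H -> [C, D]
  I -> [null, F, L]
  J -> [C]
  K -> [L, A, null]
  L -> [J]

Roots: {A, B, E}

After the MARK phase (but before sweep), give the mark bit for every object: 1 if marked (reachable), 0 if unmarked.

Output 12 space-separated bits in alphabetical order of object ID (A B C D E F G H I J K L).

Roots: A B E
Mark A: refs=K F H, marked=A
Mark B: refs=A, marked=A B
Mark E: refs=K, marked=A B E
Mark K: refs=L A null, marked=A B E K
Mark F: refs=null B H, marked=A B E F K
Mark H: refs=C D, marked=A B E F H K
Mark L: refs=J, marked=A B E F H K L
Mark C: refs=L, marked=A B C E F H K L
Mark D: refs=H null null, marked=A B C D E F H K L
Mark J: refs=C, marked=A B C D E F H J K L
Unmarked (collected): G I

Answer: 1 1 1 1 1 1 0 1 0 1 1 1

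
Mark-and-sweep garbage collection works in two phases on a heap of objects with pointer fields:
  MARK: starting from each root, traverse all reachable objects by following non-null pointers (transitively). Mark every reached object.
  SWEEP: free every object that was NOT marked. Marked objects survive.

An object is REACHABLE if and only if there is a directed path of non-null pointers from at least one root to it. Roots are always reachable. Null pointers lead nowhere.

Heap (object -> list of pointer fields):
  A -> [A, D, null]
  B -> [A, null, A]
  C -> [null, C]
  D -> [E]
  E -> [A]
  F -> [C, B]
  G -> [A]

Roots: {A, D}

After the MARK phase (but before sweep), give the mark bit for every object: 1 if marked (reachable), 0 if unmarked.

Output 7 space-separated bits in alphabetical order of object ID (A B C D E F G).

Answer: 1 0 0 1 1 0 0

Derivation:
Roots: A D
Mark A: refs=A D null, marked=A
Mark D: refs=E, marked=A D
Mark E: refs=A, marked=A D E
Unmarked (collected): B C F G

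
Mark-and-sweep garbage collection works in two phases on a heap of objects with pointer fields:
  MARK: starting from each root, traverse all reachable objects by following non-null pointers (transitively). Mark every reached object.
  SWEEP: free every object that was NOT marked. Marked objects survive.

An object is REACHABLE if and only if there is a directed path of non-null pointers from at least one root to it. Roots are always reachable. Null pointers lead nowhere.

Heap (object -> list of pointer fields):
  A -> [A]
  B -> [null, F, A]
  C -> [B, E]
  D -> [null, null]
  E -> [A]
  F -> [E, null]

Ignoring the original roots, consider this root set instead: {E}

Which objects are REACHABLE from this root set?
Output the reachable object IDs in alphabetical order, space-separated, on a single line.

Roots: E
Mark E: refs=A, marked=E
Mark A: refs=A, marked=A E
Unmarked (collected): B C D F

Answer: A E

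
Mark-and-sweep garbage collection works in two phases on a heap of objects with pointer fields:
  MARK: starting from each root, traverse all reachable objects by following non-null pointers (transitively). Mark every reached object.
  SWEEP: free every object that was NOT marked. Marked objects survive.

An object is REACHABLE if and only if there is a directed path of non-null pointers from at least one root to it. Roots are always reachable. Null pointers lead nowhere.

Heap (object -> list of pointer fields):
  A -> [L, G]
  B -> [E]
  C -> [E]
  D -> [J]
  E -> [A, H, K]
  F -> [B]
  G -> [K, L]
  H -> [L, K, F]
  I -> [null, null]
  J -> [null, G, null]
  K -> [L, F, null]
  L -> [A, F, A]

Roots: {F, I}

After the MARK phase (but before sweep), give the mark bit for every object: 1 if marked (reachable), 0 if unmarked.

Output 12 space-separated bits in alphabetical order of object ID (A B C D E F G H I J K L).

Roots: F I
Mark F: refs=B, marked=F
Mark I: refs=null null, marked=F I
Mark B: refs=E, marked=B F I
Mark E: refs=A H K, marked=B E F I
Mark A: refs=L G, marked=A B E F I
Mark H: refs=L K F, marked=A B E F H I
Mark K: refs=L F null, marked=A B E F H I K
Mark L: refs=A F A, marked=A B E F H I K L
Mark G: refs=K L, marked=A B E F G H I K L
Unmarked (collected): C D J

Answer: 1 1 0 0 1 1 1 1 1 0 1 1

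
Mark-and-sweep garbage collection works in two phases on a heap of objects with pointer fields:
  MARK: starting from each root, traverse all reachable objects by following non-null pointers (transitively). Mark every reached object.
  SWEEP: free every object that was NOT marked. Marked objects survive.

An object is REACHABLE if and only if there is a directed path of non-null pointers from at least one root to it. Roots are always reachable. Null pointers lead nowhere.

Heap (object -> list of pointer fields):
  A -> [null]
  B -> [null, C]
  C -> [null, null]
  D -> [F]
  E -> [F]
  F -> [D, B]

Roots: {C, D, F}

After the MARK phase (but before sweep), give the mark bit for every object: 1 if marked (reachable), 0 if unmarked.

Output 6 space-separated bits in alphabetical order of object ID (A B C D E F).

Answer: 0 1 1 1 0 1

Derivation:
Roots: C D F
Mark C: refs=null null, marked=C
Mark D: refs=F, marked=C D
Mark F: refs=D B, marked=C D F
Mark B: refs=null C, marked=B C D F
Unmarked (collected): A E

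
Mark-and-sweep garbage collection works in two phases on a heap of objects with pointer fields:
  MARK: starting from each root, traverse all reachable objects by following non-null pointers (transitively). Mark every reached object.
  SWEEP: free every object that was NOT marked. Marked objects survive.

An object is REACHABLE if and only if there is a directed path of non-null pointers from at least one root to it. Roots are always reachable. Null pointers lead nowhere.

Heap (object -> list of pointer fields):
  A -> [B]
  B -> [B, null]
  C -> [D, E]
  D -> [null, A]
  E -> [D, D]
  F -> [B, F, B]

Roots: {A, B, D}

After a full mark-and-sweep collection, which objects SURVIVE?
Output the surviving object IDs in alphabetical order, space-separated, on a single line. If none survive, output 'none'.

Roots: A B D
Mark A: refs=B, marked=A
Mark B: refs=B null, marked=A B
Mark D: refs=null A, marked=A B D
Unmarked (collected): C E F

Answer: A B D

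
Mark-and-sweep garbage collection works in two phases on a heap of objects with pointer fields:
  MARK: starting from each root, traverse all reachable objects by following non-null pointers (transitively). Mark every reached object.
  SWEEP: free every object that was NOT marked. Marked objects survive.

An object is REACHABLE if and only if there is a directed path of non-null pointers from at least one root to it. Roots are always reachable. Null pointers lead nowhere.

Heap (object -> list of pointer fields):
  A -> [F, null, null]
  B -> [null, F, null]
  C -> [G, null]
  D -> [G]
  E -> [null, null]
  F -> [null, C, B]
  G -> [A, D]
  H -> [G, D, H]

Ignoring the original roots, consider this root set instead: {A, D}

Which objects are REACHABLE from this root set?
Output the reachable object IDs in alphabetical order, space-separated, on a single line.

Answer: A B C D F G

Derivation:
Roots: A D
Mark A: refs=F null null, marked=A
Mark D: refs=G, marked=A D
Mark F: refs=null C B, marked=A D F
Mark G: refs=A D, marked=A D F G
Mark C: refs=G null, marked=A C D F G
Mark B: refs=null F null, marked=A B C D F G
Unmarked (collected): E H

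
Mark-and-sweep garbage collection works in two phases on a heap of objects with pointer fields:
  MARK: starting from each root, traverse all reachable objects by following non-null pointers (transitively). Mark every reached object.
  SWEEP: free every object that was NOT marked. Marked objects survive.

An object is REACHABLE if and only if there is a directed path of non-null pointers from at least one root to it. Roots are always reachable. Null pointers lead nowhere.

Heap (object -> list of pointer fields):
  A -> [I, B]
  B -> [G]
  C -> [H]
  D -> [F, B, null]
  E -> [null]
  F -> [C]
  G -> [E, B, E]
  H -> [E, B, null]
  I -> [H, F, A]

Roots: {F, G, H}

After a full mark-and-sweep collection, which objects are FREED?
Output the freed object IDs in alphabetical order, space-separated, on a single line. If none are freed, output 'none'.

Answer: A D I

Derivation:
Roots: F G H
Mark F: refs=C, marked=F
Mark G: refs=E B E, marked=F G
Mark H: refs=E B null, marked=F G H
Mark C: refs=H, marked=C F G H
Mark E: refs=null, marked=C E F G H
Mark B: refs=G, marked=B C E F G H
Unmarked (collected): A D I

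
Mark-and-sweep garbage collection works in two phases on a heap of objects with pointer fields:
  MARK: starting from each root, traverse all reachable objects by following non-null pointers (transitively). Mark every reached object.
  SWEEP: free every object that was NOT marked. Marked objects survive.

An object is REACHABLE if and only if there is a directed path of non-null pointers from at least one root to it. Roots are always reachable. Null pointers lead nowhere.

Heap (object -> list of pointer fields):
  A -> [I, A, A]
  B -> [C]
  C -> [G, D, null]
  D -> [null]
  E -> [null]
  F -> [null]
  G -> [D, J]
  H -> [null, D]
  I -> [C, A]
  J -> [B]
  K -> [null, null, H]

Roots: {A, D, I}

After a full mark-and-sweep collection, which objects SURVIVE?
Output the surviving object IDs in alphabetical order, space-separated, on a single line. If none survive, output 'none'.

Answer: A B C D G I J

Derivation:
Roots: A D I
Mark A: refs=I A A, marked=A
Mark D: refs=null, marked=A D
Mark I: refs=C A, marked=A D I
Mark C: refs=G D null, marked=A C D I
Mark G: refs=D J, marked=A C D G I
Mark J: refs=B, marked=A C D G I J
Mark B: refs=C, marked=A B C D G I J
Unmarked (collected): E F H K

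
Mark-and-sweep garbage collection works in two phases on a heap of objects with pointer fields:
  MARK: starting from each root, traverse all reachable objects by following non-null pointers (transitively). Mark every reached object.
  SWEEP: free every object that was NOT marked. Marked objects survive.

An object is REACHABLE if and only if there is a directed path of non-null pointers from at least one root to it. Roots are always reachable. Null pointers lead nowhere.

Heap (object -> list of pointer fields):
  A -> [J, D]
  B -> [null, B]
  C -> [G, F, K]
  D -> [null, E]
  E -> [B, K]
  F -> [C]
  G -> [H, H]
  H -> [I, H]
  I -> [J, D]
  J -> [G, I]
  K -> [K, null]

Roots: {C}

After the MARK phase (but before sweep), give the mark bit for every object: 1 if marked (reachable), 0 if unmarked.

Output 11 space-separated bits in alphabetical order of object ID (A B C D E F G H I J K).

Roots: C
Mark C: refs=G F K, marked=C
Mark G: refs=H H, marked=C G
Mark F: refs=C, marked=C F G
Mark K: refs=K null, marked=C F G K
Mark H: refs=I H, marked=C F G H K
Mark I: refs=J D, marked=C F G H I K
Mark J: refs=G I, marked=C F G H I J K
Mark D: refs=null E, marked=C D F G H I J K
Mark E: refs=B K, marked=C D E F G H I J K
Mark B: refs=null B, marked=B C D E F G H I J K
Unmarked (collected): A

Answer: 0 1 1 1 1 1 1 1 1 1 1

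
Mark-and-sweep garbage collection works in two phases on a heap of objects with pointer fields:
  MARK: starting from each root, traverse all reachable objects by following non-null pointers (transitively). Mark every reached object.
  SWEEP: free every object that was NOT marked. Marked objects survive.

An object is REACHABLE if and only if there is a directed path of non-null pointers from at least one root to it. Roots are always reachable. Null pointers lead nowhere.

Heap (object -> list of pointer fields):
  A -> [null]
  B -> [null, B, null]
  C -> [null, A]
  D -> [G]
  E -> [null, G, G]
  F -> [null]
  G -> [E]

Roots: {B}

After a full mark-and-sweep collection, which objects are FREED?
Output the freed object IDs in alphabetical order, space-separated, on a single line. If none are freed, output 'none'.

Answer: A C D E F G

Derivation:
Roots: B
Mark B: refs=null B null, marked=B
Unmarked (collected): A C D E F G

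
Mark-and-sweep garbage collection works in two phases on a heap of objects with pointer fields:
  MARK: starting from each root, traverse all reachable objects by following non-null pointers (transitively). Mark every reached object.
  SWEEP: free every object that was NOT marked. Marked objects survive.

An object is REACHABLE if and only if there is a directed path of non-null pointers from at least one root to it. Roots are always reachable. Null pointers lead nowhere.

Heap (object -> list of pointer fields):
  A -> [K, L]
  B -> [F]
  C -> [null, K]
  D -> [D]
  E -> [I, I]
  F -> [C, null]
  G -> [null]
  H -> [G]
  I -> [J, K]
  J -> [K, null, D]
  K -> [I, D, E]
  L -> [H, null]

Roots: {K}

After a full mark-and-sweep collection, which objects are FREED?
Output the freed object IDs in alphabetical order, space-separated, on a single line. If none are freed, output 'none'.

Answer: A B C F G H L

Derivation:
Roots: K
Mark K: refs=I D E, marked=K
Mark I: refs=J K, marked=I K
Mark D: refs=D, marked=D I K
Mark E: refs=I I, marked=D E I K
Mark J: refs=K null D, marked=D E I J K
Unmarked (collected): A B C F G H L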